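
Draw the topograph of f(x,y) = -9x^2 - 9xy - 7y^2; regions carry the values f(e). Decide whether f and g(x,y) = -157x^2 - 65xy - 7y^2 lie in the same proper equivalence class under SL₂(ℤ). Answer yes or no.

D₁ = -171, D₂ = -171
f is negative-definite; reduce −f:
−f: flip: (9,9,7)→(7,-9,9)
−f: translate: b→5 (≡-9 mod 14), so (7,-9,9)→(7,5,7)
−f: reduced (well bottom): (7,5,7) with a≤c, −a<b≤a
flip sign back: reduced form of f is (-7,-5,-7)
g is negative-definite; reduce −g:
−g: flip: (157,65,7)→(7,-65,157)
−g: translate: b→5 (≡-65 mod 14), so (7,-65,157)→(7,5,7)
−g: reduced (well bottom): (7,5,7) with a≤c, −a<b≤a
flip sign back: reduced form of g is (-7,-5,-7)
reduced forms (-7, -5, -7) vs (-7, -5, -7) ⇒ equivalent

yes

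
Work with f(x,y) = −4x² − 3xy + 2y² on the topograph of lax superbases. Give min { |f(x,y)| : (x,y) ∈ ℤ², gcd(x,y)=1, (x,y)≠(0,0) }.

descent: ρ → (2,3,-4)  [lands on river]
river: ρ → (-4,5,1)
river: ρ → (1,5,-4)
river: ρ → (-4,3,2)
river: ρ → (2,5,-2)
river: ρ → (-2,3,4)
river: ρ → (4,5,-1)
river: ρ → (-1,5,4)
river: ρ → (4,3,-2)
river: ρ → (-2,5,2)
closes: descent 1, river 10
min |a| on river = 1

1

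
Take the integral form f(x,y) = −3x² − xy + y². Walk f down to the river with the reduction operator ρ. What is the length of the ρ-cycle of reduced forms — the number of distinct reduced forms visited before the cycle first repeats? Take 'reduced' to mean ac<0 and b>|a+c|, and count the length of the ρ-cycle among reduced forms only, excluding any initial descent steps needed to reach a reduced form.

D = 13, ⌊√D⌋ = 3
descent: ρ → (1,3,-1)  [lands on river]
river: ρ → (-1,3,1)
ρ-cycle length = 2 (tail of 1 descent step not counted)

2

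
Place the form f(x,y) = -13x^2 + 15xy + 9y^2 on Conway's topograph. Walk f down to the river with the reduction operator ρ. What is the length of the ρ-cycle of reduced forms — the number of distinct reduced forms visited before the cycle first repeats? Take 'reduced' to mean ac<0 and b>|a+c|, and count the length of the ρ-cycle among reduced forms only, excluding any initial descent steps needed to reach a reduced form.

D = 693, ⌊√D⌋ = 26
river: ρ → (9,21,-7)
river: ρ → (-7,21,9)
river: ρ → (9,15,-13)
river: ρ → (-13,11,11)
river: ρ → (11,11,-13)
river: ρ → (-13,15,9)
ρ-cycle length = 6 (tail of 0 descent steps not counted)

6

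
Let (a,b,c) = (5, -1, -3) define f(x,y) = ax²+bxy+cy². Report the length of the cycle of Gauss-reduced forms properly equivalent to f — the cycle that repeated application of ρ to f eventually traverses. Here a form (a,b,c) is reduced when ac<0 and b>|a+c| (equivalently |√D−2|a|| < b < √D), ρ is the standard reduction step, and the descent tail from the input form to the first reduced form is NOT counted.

D = 61, ⌊√D⌋ = 7
descent: ρ → (-3,7,1)  [lands on river]
river: ρ → (1,7,-3)
river: ρ → (-3,5,3)
river: ρ → (3,7,-1)
river: ρ → (-1,7,3)
river: ρ → (3,5,-3)
ρ-cycle length = 6 (tail of 1 descent step not counted)

6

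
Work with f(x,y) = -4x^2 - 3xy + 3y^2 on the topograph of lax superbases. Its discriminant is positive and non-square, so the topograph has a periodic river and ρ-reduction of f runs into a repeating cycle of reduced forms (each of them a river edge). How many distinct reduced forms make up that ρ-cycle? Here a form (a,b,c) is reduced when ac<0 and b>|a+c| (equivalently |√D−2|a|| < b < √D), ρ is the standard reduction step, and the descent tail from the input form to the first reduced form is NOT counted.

D = 57, ⌊√D⌋ = 7
descent: ρ → (3,3,-4)  [lands on river]
river: ρ → (-4,5,2)
river: ρ → (2,7,-1)
river: ρ → (-1,7,2)
river: ρ → (2,5,-4)
river: ρ → (-4,3,3)
ρ-cycle length = 6 (tail of 1 descent step not counted)

6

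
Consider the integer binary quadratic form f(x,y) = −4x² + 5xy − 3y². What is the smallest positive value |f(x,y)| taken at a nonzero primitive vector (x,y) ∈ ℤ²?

translate: b→3 (≡-5 mod 8), so (4,-5,3)→(4,3,2)
flip: (4,3,2)→(2,-3,4)
translate: b→1 (≡-3 mod 4), so (2,-3,4)→(2,1,3)
reduced (well bottom): (2,1,3) with a≤c, −a<b≤a
well minimum |f| = |-2| = 2 (negative-definite)

2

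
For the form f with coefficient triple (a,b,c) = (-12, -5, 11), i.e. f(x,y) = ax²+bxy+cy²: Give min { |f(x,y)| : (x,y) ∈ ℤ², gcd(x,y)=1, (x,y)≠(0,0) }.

descent: ρ → (11,5,-12)  [lands on river]
river: ρ → (-12,19,4)
river: ρ → (4,21,-7)
river: ρ → (-7,21,4)
river: ρ → (4,19,-12)
river: ρ → (-12,5,11)
river: ρ → (11,17,-6)
river: ρ → (-6,19,8)
river: ρ → (8,13,-12)
river: ρ → (-12,11,9)
river: ρ → (9,7,-14)
river: ρ → (-14,21,2)
river: ρ → (2,23,-3)
river: ρ → (-3,19,16)
river: ρ → (16,13,-6)
river: ρ → (-6,23,1)
river: ρ → (1,23,-6)
river: ρ → (-6,13,16)
river: ρ → (16,19,-3)
river: ρ → (-3,23,2)
river: ρ → (2,21,-14)
river: ρ → (-14,7,9)
river: ρ → (9,11,-12)
river: ρ → (-12,13,8)
river: ρ → (8,19,-6)
river: ρ → (-6,17,11)
closes: descent 1, river 26
min |a| on river = 1

1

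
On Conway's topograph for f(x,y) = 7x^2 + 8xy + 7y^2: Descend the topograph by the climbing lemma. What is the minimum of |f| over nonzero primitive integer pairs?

translate: b→-6 (≡8 mod 14), so (7,8,7)→(7,-6,6)
flip: (7,-6,6)→(6,6,7)
reduced (well bottom): (6,6,7) with a≤c, −a<b≤a
well minimum = a = 6

6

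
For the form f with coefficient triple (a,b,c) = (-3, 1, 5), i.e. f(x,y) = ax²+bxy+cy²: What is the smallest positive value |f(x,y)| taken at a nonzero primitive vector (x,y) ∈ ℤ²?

descent: ρ → (5,-1,-3)
descent: ρ → (-3,7,1)  [lands on river]
river: ρ → (1,7,-3)
river: ρ → (-3,5,3)
river: ρ → (3,7,-1)
river: ρ → (-1,7,3)
river: ρ → (3,5,-3)
closes: descent 2, river 6
min |a| on river = 1

1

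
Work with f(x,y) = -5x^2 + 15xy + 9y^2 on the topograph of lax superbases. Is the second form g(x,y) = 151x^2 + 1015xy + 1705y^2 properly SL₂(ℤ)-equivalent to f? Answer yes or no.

D₁ = 405, D₂ = 405
river cycle of f (length 6): (9, 3, -11), (-11, 19, 1), (1, 19, -11), (-11, 3, 9), (9, 15, -5), (-5, 15, 9)
river cycle of g (length 6): (-5, 15, 9), (9, 3, -11), (-11, 19, 1), (1, 19, -11), (-11, 3, 9), (9, 15, -5)
cycles coincide ⇒ equivalent

yes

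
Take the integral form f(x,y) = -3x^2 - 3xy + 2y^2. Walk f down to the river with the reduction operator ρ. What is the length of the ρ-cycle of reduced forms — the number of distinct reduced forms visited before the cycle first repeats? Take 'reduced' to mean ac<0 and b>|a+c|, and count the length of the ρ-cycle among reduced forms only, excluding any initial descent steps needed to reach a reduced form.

D = 33, ⌊√D⌋ = 5
descent: ρ → (2,3,-3)  [lands on river]
river: ρ → (-3,3,2)
river: ρ → (2,5,-1)
river: ρ → (-1,5,2)
ρ-cycle length = 4 (tail of 1 descent step not counted)

4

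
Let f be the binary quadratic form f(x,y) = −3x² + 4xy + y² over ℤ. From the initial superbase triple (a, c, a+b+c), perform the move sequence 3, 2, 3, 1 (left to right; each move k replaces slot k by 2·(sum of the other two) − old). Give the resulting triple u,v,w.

start (-3,1,2) = (f(1,0),f(0,1),f(1,1))
replace slot 3: 2·((-3)+1) − 2 = -6 → (-3,1,-6)
replace slot 2: 2·((-3)+(-6)) − 1 = -19 → (-3,-19,-6)
replace slot 3: 2·((-3)+(-19)) − (-6) = -38 → (-3,-19,-38)
replace slot 1: 2·((-19)+(-38)) − (-3) = -111 → (-111,-19,-38)

-111,-19,-38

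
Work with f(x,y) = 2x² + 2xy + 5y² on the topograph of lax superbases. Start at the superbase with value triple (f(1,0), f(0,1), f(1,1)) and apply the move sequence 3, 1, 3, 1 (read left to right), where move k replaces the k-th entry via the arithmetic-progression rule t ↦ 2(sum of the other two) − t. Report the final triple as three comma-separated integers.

start (2,5,9) = (f(1,0),f(0,1),f(1,1))
replace slot 3: 2·(2+5) − 9 = 5 → (2,5,5)
replace slot 1: 2·(5+5) − 2 = 18 → (18,5,5)
replace slot 3: 2·(18+5) − 5 = 41 → (18,5,41)
replace slot 1: 2·(5+41) − 18 = 74 → (74,5,41)

74,5,41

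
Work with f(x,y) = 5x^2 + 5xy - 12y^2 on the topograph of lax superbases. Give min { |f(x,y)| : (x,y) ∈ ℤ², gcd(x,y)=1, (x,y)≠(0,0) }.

descent: ρ → (-12,-5,5)
descent: ρ → (5,15,-2)  [lands on river]
river: ρ → (-2,13,12)
river: ρ → (12,11,-3)
river: ρ → (-3,13,8)
river: ρ → (8,3,-8)
river: ρ → (-8,13,3)
river: ρ → (3,11,-12)
river: ρ → (-12,13,2)
river: ρ → (2,15,-5)
river: ρ → (-5,15,2)
river: ρ → (2,13,-12)
river: ρ → (-12,11,3)
river: ρ → (3,13,-8)
river: ρ → (-8,3,8)
river: ρ → (8,13,-3)
river: ρ → (-3,11,12)
river: ρ → (12,13,-2)
river: ρ → (-2,15,5)
closes: descent 2, river 18
min |a| on river = 2

2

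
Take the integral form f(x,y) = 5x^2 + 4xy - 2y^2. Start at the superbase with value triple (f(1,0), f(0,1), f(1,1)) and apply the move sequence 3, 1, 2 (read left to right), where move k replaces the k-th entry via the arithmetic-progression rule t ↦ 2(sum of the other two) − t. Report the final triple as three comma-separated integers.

start (5,-2,7) = (f(1,0),f(0,1),f(1,1))
replace slot 3: 2·(5+(-2)) − 7 = -1 → (5,-2,-1)
replace slot 1: 2·((-2)+(-1)) − 5 = -11 → (-11,-2,-1)
replace slot 2: 2·((-11)+(-1)) − (-2) = -22 → (-11,-22,-1)

-11,-22,-1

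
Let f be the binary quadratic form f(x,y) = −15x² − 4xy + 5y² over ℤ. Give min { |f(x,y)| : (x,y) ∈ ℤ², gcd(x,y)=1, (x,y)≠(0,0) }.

descent: ρ → (5,14,-6)  [lands on river]
river: ρ → (-6,10,9)
river: ρ → (9,8,-7)
river: ρ → (-7,6,10)
river: ρ → (10,14,-3)
river: ρ → (-3,16,5)
closes: descent 1, river 6
min |a| on river = 3

3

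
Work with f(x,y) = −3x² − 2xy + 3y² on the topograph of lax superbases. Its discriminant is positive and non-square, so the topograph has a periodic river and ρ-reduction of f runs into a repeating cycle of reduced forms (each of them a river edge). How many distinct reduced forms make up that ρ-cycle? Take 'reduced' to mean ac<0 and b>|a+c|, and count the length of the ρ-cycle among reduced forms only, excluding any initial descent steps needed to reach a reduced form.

D = 40, ⌊√D⌋ = 6
descent: ρ → (3,2,-3)  [lands on river]
river: ρ → (-3,4,2)
river: ρ → (2,4,-3)
river: ρ → (-3,2,3)
river: ρ → (3,4,-2)
river: ρ → (-2,4,3)
ρ-cycle length = 6 (tail of 1 descent step not counted)

6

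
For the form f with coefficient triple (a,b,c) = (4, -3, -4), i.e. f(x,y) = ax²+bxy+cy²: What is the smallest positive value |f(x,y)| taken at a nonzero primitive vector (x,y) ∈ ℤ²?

descent: ρ → (-4,3,4)  [lands on river]
river: ρ → (4,5,-3)
river: ρ → (-3,7,2)
river: ρ → (2,5,-6)
river: ρ → (-6,7,1)
river: ρ → (1,7,-6)
river: ρ → (-6,5,2)
river: ρ → (2,7,-3)
river: ρ → (-3,5,4)
river: ρ → (4,3,-4)
river: ρ → (-4,5,3)
river: ρ → (3,7,-2)
river: ρ → (-2,5,6)
river: ρ → (6,7,-1)
river: ρ → (-1,7,6)
river: ρ → (6,5,-2)
river: ρ → (-2,7,3)
river: ρ → (3,5,-4)
closes: descent 1, river 18
min |a| on river = 1

1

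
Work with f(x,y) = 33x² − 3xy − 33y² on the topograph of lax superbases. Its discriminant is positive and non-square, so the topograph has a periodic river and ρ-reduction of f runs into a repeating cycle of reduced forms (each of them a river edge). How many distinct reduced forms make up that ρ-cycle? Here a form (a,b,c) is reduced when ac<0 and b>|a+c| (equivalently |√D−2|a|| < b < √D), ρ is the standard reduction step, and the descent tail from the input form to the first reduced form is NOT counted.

D = 4365, ⌊√D⌋ = 66
descent: ρ → (-33,3,33)  [lands on river]
river: ρ → (33,63,-3)
river: ρ → (-3,63,33)
river: ρ → (33,3,-33)
river: ρ → (-33,63,3)
river: ρ → (3,63,-33)
ρ-cycle length = 6 (tail of 1 descent step not counted)

6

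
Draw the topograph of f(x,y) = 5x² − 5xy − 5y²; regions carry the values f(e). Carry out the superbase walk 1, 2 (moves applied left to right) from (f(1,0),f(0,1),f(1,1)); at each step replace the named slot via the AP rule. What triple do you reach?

start (5,-5,-5) = (f(1,0),f(0,1),f(1,1))
replace slot 1: 2·((-5)+(-5)) − 5 = -25 → (-25,-5,-5)
replace slot 2: 2·((-25)+(-5)) − (-5) = -55 → (-25,-55,-5)

-25,-55,-5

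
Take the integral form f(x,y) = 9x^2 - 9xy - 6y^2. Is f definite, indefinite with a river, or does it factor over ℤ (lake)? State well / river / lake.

D = b²−4ac = (-9)² − 4·9·(-6) = 297
D > 0 non-square ⇒ indefinite ⇒ periodic river

river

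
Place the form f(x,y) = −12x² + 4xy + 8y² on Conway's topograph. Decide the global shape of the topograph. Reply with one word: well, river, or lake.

D = b²−4ac = 4² − 4·(-12)·8 = 400
D = 20² is a perfect square ⇒ form factors over ℤ ⇒ lakes

lake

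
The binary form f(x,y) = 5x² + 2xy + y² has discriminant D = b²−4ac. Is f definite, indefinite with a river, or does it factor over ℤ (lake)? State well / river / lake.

D = b²−4ac = 2² − 4·5·1 = -16
D < 0 ⇒ definite ⇒ every region one sign ⇒ single well

well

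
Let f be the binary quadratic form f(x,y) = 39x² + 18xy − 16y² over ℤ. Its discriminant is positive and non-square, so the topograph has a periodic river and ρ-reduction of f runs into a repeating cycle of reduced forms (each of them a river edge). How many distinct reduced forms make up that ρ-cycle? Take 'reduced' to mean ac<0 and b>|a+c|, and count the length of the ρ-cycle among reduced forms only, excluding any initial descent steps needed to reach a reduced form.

D = 2820, ⌊√D⌋ = 53
descent: ρ → (-16,46,11)  [lands on river]
river: ρ → (11,42,-24)
river: ρ → (-24,6,29)
river: ρ → (29,52,-1)
river: ρ → (-1,52,29)
river: ρ → (29,6,-24)
river: ρ → (-24,42,11)
river: ρ → (11,46,-16)
river: ρ → (-16,50,5)
river: ρ → (5,50,-16)
ρ-cycle length = 10 (tail of 1 descent step not counted)

10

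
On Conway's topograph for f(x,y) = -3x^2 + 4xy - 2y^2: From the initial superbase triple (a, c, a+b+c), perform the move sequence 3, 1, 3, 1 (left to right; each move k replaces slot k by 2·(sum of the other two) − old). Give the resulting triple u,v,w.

start (-3,-2,-1) = (f(1,0),f(0,1),f(1,1))
replace slot 3: 2·((-3)+(-2)) − (-1) = -9 → (-3,-2,-9)
replace slot 1: 2·((-2)+(-9)) − (-3) = -19 → (-19,-2,-9)
replace slot 3: 2·((-19)+(-2)) − (-9) = -33 → (-19,-2,-33)
replace slot 1: 2·((-2)+(-33)) − (-19) = -51 → (-51,-2,-33)

-51,-2,-33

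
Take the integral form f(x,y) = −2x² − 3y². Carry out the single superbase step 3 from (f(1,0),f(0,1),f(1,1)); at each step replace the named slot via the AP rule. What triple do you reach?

start (-2,-3,-5) = (f(1,0),f(0,1),f(1,1))
replace slot 3: 2·((-2)+(-3)) − (-5) = -5 → (-2,-3,-5)

-2,-3,-5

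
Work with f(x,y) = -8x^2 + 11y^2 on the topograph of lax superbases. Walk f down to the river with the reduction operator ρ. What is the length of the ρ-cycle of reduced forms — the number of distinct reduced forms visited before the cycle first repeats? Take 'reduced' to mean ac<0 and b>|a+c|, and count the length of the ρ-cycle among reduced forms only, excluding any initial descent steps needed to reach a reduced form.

D = 352, ⌊√D⌋ = 18
descent: ρ → (11,0,-8)
descent: ρ → (-8,16,3)  [lands on river]
river: ρ → (3,14,-13)
river: ρ → (-13,12,4)
river: ρ → (4,12,-13)
river: ρ → (-13,14,3)
river: ρ → (3,16,-8)
ρ-cycle length = 6 (tail of 2 descent steps not counted)

6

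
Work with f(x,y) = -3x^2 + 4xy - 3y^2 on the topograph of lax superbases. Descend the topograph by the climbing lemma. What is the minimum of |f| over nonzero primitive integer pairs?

translate: b→2 (≡-4 mod 6), so (3,-4,3)→(3,2,2)
flip: (3,2,2)→(2,-2,3)
translate: b→2 (≡-2 mod 4), so (2,-2,3)→(2,2,3)
reduced (well bottom): (2,2,3) with a≤c, −a<b≤a
well minimum |f| = |-2| = 2 (negative-definite)

2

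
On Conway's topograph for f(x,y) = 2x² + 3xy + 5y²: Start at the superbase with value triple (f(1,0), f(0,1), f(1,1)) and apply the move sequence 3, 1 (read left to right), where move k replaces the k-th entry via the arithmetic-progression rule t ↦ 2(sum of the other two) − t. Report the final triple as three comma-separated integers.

start (2,5,10) = (f(1,0),f(0,1),f(1,1))
replace slot 3: 2·(2+5) − 10 = 4 → (2,5,4)
replace slot 1: 2·(5+4) − 2 = 16 → (16,5,4)

16,5,4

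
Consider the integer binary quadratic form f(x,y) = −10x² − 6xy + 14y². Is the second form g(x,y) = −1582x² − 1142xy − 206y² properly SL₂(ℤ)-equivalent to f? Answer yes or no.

D₁ = 596, D₂ = 596
river cycle of f (length 10): (14, 6, -10), (-10, 14, 10), (10, 6, -14), (-14, 22, 2), (2, 22, -14), (-14, 6, 10), (10, 14, -10), (-10, 6, 14), (14, 22, -2), (-2, 22, 14)
river cycle of g (length 10): (-10, 14, 10), (10, 6, -14), (-14, 22, 2), (2, 22, -14), (-14, 6, 10), (10, 14, -10), (-10, 6, 14), (14, 22, -2), (-2, 22, 14), (14, 6, -10)
cycles coincide ⇒ equivalent

yes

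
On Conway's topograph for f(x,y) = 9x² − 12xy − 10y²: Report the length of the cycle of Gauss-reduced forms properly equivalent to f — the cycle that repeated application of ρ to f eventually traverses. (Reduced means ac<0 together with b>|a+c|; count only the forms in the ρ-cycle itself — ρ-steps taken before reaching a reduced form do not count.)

D = 504, ⌊√D⌋ = 22
descent: ρ → (-10,12,9)  [lands on river]
river: ρ → (9,6,-13)
river: ρ → (-13,20,2)
river: ρ → (2,20,-13)
river: ρ → (-13,6,9)
river: ρ → (9,12,-10)
river: ρ → (-10,8,11)
river: ρ → (11,14,-7)
river: ρ → (-7,14,11)
river: ρ → (11,8,-10)
ρ-cycle length = 10 (tail of 1 descent step not counted)

10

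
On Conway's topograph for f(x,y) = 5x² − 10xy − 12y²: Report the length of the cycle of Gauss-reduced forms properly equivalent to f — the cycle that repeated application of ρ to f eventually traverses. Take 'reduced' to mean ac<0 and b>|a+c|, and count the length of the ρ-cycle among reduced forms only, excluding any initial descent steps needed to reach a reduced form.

D = 340, ⌊√D⌋ = 18
descent: ρ → (-12,10,5)  [lands on river]
river: ρ → (5,10,-12)
river: ρ → (-12,14,3)
river: ρ → (3,16,-7)
river: ρ → (-7,12,7)
river: ρ → (7,16,-3)
river: ρ → (-3,14,12)
river: ρ → (12,10,-5)
river: ρ → (-5,10,12)
river: ρ → (12,14,-3)
river: ρ → (-3,16,7)
river: ρ → (7,12,-7)
river: ρ → (-7,16,3)
river: ρ → (3,14,-12)
ρ-cycle length = 14 (tail of 1 descent step not counted)

14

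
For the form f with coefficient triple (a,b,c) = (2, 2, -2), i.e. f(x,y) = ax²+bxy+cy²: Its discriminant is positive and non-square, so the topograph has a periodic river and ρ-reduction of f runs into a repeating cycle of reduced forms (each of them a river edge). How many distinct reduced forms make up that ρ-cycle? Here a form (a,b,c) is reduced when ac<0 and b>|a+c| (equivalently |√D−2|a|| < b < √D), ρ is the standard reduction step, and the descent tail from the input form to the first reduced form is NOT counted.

D = 20, ⌊√D⌋ = 4
river: ρ → (-2,2,2)
river: ρ → (2,2,-2)
ρ-cycle length = 2 (tail of 0 descent steps not counted)

2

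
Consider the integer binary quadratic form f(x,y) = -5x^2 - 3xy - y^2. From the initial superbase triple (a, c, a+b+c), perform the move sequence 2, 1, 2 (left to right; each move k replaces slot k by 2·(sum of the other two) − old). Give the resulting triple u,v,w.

start (-5,-1,-9) = (f(1,0),f(0,1),f(1,1))
replace slot 2: 2·((-5)+(-9)) − (-1) = -27 → (-5,-27,-9)
replace slot 1: 2·((-27)+(-9)) − (-5) = -67 → (-67,-27,-9)
replace slot 2: 2·((-67)+(-9)) − (-27) = -125 → (-67,-125,-9)

-67,-125,-9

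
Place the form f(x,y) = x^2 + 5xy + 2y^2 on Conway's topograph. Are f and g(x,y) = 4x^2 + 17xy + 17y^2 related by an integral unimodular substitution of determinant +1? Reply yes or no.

D₁ = 17, D₂ = 17
river cycle of f (length 6): (2, 3, -1), (-1, 3, 2), (2, 1, -2), (-2, 3, 1), (1, 3, -2), (-2, 1, 2)
river cycle of g (length 6): (-1, 3, 2), (2, 1, -2), (-2, 3, 1), (1, 3, -2), (-2, 1, 2), (2, 3, -1)
cycles coincide ⇒ equivalent

yes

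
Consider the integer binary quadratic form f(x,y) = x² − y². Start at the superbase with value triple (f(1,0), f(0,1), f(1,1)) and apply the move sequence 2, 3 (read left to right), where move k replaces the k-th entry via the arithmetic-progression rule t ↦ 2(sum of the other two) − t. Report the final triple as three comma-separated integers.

start (1,-1,0) = (f(1,0),f(0,1),f(1,1))
replace slot 2: 2·(1+0) − (-1) = 3 → (1,3,0)
replace slot 3: 2·(1+3) − 0 = 8 → (1,3,8)

1,3,8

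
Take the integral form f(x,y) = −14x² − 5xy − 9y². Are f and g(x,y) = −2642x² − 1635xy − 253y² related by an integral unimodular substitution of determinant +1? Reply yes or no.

D₁ = -479, D₂ = -479
f is negative-definite; reduce −f:
−f: flip: (14,5,9)→(9,-5,14)
−f: reduced (well bottom): (9,-5,14) with a≤c, −a<b≤a
flip sign back: reduced form of f is (-9,5,-14)
g is negative-definite; reduce −g:
−g: flip: (2642,1635,253)→(253,-1635,2642)
−g: translate: b→-117 (≡-1635 mod 506), so (253,-1635,2642)→(253,-117,14)
−g: flip: (253,-117,14)→(14,117,253)
−g: translate: b→5 (≡117 mod 28), so (14,117,253)→(14,5,9)
−g: flip: (14,5,9)→(9,-5,14)
−g: reduced (well bottom): (9,-5,14) with a≤c, −a<b≤a
flip sign back: reduced form of g is (-9,5,-14)
reduced forms (-9, 5, -14) vs (-9, 5, -14) ⇒ equivalent

yes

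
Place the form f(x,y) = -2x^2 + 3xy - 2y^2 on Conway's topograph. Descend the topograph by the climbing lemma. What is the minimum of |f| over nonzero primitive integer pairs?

translate: b→1 (≡-3 mod 4), so (2,-3,2)→(2,1,1)
flip: (2,1,1)→(1,-1,2)
translate: b→1 (≡-1 mod 2), so (1,-1,2)→(1,1,2)
reduced (well bottom): (1,1,2) with a≤c, −a<b≤a
well minimum |f| = |-1| = 1 (negative-definite)

1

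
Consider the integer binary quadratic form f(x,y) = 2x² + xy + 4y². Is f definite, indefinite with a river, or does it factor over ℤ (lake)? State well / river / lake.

D = b²−4ac = 1² − 4·2·4 = -31
D < 0 ⇒ definite ⇒ every region one sign ⇒ single well

well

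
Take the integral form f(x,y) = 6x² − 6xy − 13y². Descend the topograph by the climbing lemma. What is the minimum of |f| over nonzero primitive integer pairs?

descent: ρ → (-13,6,6)
descent: ρ → (6,18,-1)  [lands on river]
river: ρ → (-1,18,6)
closes: descent 2, river 2
min |a| on river = 1

1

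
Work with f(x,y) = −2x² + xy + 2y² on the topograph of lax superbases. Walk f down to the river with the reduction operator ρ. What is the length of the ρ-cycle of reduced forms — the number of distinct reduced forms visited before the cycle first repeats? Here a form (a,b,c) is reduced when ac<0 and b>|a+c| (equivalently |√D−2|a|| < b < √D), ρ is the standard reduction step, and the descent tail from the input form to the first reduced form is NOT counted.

D = 17, ⌊√D⌋ = 4
river: ρ → (2,3,-1)
river: ρ → (-1,3,2)
river: ρ → (2,1,-2)
river: ρ → (-2,3,1)
river: ρ → (1,3,-2)
river: ρ → (-2,1,2)
ρ-cycle length = 6 (tail of 0 descent steps not counted)

6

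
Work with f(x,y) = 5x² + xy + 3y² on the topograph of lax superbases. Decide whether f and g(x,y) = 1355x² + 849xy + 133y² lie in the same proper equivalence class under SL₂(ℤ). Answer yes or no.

D₁ = -59, D₂ = -59
f: flip: (5,1,3)→(3,-1,5)
f: reduced (well bottom): (3,-1,5) with a≤c, −a<b≤a
g: flip: (1355,849,133)→(133,-849,1355)
g: translate: b→-51 (≡-849 mod 266), so (133,-849,1355)→(133,-51,5)
g: flip: (133,-51,5)→(5,51,133)
g: translate: b→1 (≡51 mod 10), so (5,51,133)→(5,1,3)
g: flip: (5,1,3)→(3,-1,5)
g: reduced (well bottom): (3,-1,5) with a≤c, −a<b≤a
reduced forms (3, -1, 5) vs (3, -1, 5) ⇒ equivalent

yes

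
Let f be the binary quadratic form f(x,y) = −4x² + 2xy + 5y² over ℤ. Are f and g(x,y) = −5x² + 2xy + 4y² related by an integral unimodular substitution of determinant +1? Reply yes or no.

D₁ = 84, D₂ = 84
river cycle of f (length 6): (5, 8, -1), (-1, 8, 5), (5, 2, -4), (-4, 6, 3), (3, 6, -4), (-4, 2, 5)
river cycle of g (length 6): (4, 6, -3), (-3, 6, 4), (4, 2, -5), (-5, 8, 1), (1, 8, -5), (-5, 2, 4)
cycles differ ⇒ inequivalent

no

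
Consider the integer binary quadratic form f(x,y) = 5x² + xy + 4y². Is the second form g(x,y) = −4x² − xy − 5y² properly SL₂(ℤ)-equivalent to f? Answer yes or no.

D₁ = -79, D₂ = -79
f: flip: (5,1,4)→(4,-1,5)
f: reduced (well bottom): (4,-1,5) with a≤c, −a<b≤a
g is negative-definite; reduce −g:
−g: reduced (well bottom): (4,1,5) with a≤c, −a<b≤a
flip sign back: reduced form of g is (-4,-1,-5)
reduced forms (4, -1, 5) vs (-4, -1, -5) ⇒ inequivalent

no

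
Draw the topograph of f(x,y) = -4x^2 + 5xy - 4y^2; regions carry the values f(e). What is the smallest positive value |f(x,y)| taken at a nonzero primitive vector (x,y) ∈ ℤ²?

translate: b→3 (≡-5 mod 8), so (4,-5,4)→(4,3,3)
flip: (4,3,3)→(3,-3,4)
translate: b→3 (≡-3 mod 6), so (3,-3,4)→(3,3,4)
reduced (well bottom): (3,3,4) with a≤c, −a<b≤a
well minimum |f| = |-3| = 3 (negative-definite)

3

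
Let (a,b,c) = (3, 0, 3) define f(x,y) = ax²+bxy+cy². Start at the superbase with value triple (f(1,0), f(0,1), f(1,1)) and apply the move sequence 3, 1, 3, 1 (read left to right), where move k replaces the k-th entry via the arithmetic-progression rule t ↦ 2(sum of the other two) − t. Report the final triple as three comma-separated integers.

start (3,3,6) = (f(1,0),f(0,1),f(1,1))
replace slot 3: 2·(3+3) − 6 = 6 → (3,3,6)
replace slot 1: 2·(3+6) − 3 = 15 → (15,3,6)
replace slot 3: 2·(15+3) − 6 = 30 → (15,3,30)
replace slot 1: 2·(3+30) − 15 = 51 → (51,3,30)

51,3,30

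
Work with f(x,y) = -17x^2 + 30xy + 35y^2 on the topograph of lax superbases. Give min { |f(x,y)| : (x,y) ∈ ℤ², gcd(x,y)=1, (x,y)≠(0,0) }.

river: ρ → (35,40,-12)
river: ρ → (-12,56,3)
river: ρ → (3,52,-48)
river: ρ → (-48,44,7)
river: ρ → (7,54,-13)
river: ρ → (-13,50,15)
river: ρ → (15,40,-28)
river: ρ → (-28,16,27)
river: ρ → (27,38,-17)
river: ρ → (-17,30,35)
closes: descent 0, river 10
min |a| on river = 3

3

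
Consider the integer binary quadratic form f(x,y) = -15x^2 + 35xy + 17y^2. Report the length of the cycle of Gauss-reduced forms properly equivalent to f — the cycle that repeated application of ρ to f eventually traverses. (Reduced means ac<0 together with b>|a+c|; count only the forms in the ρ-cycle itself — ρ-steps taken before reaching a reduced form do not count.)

D = 2245, ⌊√D⌋ = 47
river: ρ → (17,33,-17)
river: ρ → (-17,35,15)
river: ρ → (15,25,-27)
river: ρ → (-27,29,13)
river: ρ → (13,23,-33)
river: ρ → (-33,43,3)
river: ρ → (3,47,-3)
river: ρ → (-3,43,33)
river: ρ → (33,23,-13)
river: ρ → (-13,29,27)
river: ρ → (27,25,-15)
river: ρ → (-15,35,17)
ρ-cycle length = 12 (tail of 0 descent steps not counted)

12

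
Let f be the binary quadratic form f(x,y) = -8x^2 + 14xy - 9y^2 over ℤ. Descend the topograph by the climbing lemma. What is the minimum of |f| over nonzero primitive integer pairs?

translate: b→2 (≡-14 mod 16), so (8,-14,9)→(8,2,3)
flip: (8,2,3)→(3,-2,8)
reduced (well bottom): (3,-2,8) with a≤c, −a<b≤a
well minimum |f| = |-3| = 3 (negative-definite)

3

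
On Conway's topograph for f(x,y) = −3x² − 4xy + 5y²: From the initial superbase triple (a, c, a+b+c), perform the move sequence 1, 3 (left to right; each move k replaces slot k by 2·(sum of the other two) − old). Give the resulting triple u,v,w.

start (-3,5,-2) = (f(1,0),f(0,1),f(1,1))
replace slot 1: 2·(5+(-2)) − (-3) = 9 → (9,5,-2)
replace slot 3: 2·(9+5) − (-2) = 30 → (9,5,30)

9,5,30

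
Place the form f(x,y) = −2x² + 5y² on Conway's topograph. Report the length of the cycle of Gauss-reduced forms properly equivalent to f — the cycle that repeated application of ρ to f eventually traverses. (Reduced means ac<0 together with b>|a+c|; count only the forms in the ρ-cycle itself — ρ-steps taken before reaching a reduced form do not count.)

D = 40, ⌊√D⌋ = 6
descent: ρ → (5,0,-2)
descent: ρ → (-2,4,3)  [lands on river]
river: ρ → (3,2,-3)
river: ρ → (-3,4,2)
river: ρ → (2,4,-3)
river: ρ → (-3,2,3)
river: ρ → (3,4,-2)
ρ-cycle length = 6 (tail of 2 descent steps not counted)

6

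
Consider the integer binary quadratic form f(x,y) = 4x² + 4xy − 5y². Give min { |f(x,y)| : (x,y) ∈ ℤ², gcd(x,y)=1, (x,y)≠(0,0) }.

river: ρ → (-5,6,3)
river: ρ → (3,6,-5)
river: ρ → (-5,4,4)
river: ρ → (4,4,-5)
closes: descent 0, river 4
min |a| on river = 3

3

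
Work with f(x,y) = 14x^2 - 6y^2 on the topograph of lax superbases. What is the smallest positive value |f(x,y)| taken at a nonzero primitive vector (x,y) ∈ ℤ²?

descent: ρ → (-6,12,8)  [lands on river]
river: ρ → (8,4,-10)
river: ρ → (-10,16,2)
river: ρ → (2,16,-10)
river: ρ → (-10,4,8)
river: ρ → (8,12,-6)
closes: descent 1, river 6
min |a| on river = 2

2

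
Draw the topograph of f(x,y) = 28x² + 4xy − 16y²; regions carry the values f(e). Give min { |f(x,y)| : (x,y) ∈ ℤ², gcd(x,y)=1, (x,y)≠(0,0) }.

descent: ρ → (-16,28,16)  [lands on river]
river: ρ → (16,36,-8)
river: ρ → (-8,28,32)
river: ρ → (32,36,-4)
river: ρ → (-4,36,32)
river: ρ → (32,28,-8)
river: ρ → (-8,36,16)
river: ρ → (16,28,-16)
river: ρ → (-16,36,8)
river: ρ → (8,28,-32)
river: ρ → (-32,36,4)
river: ρ → (4,36,-32)
river: ρ → (-32,28,8)
river: ρ → (8,36,-16)
closes: descent 1, river 14
min |a| on river = 4

4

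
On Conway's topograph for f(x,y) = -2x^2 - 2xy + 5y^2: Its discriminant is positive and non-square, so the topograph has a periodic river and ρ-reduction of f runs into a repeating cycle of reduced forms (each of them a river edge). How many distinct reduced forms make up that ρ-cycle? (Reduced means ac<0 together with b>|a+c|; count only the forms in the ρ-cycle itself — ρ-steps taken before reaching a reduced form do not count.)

D = 44, ⌊√D⌋ = 6
descent: ρ → (5,2,-2)
descent: ρ → (-2,6,1)  [lands on river]
river: ρ → (1,6,-2)
ρ-cycle length = 2 (tail of 2 descent steps not counted)

2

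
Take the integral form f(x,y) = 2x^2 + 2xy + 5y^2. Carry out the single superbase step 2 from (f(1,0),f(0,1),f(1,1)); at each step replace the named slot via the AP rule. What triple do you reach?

start (2,5,9) = (f(1,0),f(0,1),f(1,1))
replace slot 2: 2·(2+9) − 5 = 17 → (2,17,9)

2,17,9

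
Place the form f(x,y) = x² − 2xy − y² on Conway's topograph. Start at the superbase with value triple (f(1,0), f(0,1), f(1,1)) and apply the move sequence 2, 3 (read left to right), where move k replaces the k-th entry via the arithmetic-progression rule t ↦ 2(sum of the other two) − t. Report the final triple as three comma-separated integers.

start (1,-1,-2) = (f(1,0),f(0,1),f(1,1))
replace slot 2: 2·(1+(-2)) − (-1) = -1 → (1,-1,-2)
replace slot 3: 2·(1+(-1)) − (-2) = 2 → (1,-1,2)

1,-1,2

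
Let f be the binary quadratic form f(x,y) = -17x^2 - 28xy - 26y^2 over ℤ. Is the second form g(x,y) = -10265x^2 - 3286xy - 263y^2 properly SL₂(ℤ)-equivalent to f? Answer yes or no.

D₁ = -984, D₂ = -984
f is negative-definite; reduce −f:
−f: translate: b→-6 (≡28 mod 34), so (17,28,26)→(17,-6,15)
−f: flip: (17,-6,15)→(15,6,17)
−f: reduced (well bottom): (15,6,17) with a≤c, −a<b≤a
flip sign back: reduced form of f is (-15,-6,-17)
g is negative-definite; reduce −g:
−g: flip: (10265,3286,263)→(263,-3286,10265)
−g: translate: b→-130 (≡-3286 mod 526), so (263,-3286,10265)→(263,-130,17)
−g: flip: (263,-130,17)→(17,130,263)
−g: translate: b→-6 (≡130 mod 34), so (17,130,263)→(17,-6,15)
−g: flip: (17,-6,15)→(15,6,17)
−g: reduced (well bottom): (15,6,17) with a≤c, −a<b≤a
flip sign back: reduced form of g is (-15,-6,-17)
reduced forms (-15, -6, -17) vs (-15, -6, -17) ⇒ equivalent

yes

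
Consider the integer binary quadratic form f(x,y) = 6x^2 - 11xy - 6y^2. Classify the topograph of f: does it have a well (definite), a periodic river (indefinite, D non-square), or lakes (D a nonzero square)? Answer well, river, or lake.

D = b²−4ac = (-11)² − 4·6·(-6) = 265
D > 0 non-square ⇒ indefinite ⇒ periodic river

river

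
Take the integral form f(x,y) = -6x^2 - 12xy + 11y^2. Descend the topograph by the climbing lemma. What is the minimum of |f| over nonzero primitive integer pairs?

descent: ρ → (11,12,-6)  [lands on river]
river: ρ → (-6,12,11)
river: ρ → (11,10,-7)
river: ρ → (-7,18,3)
river: ρ → (3,18,-7)
river: ρ → (-7,10,11)
closes: descent 1, river 6
min |a| on river = 3

3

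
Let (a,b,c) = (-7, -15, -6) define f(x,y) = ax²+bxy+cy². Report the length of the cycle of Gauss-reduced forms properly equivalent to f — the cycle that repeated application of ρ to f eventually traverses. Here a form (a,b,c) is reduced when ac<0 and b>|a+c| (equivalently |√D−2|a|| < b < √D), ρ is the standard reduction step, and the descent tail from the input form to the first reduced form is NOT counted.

D = 57, ⌊√D⌋ = 7
descent: ρ → (-6,3,2)
descent: ρ → (2,5,-4)  [lands on river]
river: ρ → (-4,3,3)
river: ρ → (3,3,-4)
river: ρ → (-4,5,2)
river: ρ → (2,7,-1)
river: ρ → (-1,7,2)
ρ-cycle length = 6 (tail of 2 descent steps not counted)

6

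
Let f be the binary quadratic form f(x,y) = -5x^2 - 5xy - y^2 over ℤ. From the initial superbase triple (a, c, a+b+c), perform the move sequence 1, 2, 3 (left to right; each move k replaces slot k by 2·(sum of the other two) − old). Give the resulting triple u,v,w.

start (-5,-1,-11) = (f(1,0),f(0,1),f(1,1))
replace slot 1: 2·((-1)+(-11)) − (-5) = -19 → (-19,-1,-11)
replace slot 2: 2·((-19)+(-11)) − (-1) = -59 → (-19,-59,-11)
replace slot 3: 2·((-19)+(-59)) − (-11) = -145 → (-19,-59,-145)

-19,-59,-145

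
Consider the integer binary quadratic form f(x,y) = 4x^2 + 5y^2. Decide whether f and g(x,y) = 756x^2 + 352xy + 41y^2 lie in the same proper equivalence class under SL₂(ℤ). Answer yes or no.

D₁ = -80, D₂ = -80
f: reduced (well bottom): (4,0,5) with a≤c, −a<b≤a
g: flip: (756,352,41)→(41,-352,756)
g: translate: b→-24 (≡-352 mod 82), so (41,-352,756)→(41,-24,4)
g: flip: (41,-24,4)→(4,24,41)
g: translate: b→0 (≡24 mod 8), so (4,24,41)→(4,0,5)
g: reduced (well bottom): (4,0,5) with a≤c, −a<b≤a
reduced forms (4, 0, 5) vs (4, 0, 5) ⇒ equivalent

yes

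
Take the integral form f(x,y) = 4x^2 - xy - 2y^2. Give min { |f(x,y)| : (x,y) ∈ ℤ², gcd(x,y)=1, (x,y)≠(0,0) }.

descent: ρ → (-2,5,1)  [lands on river]
river: ρ → (1,5,-2)
river: ρ → (-2,3,3)
river: ρ → (3,3,-2)
closes: descent 1, river 4
min |a| on river = 1

1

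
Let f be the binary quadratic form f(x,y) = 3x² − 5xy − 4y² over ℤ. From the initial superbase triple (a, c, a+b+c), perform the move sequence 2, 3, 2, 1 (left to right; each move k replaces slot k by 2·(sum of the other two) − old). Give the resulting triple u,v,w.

start (3,-4,-6) = (f(1,0),f(0,1),f(1,1))
replace slot 2: 2·(3+(-6)) − (-4) = -2 → (3,-2,-6)
replace slot 3: 2·(3+(-2)) − (-6) = 8 → (3,-2,8)
replace slot 2: 2·(3+8) − (-2) = 24 → (3,24,8)
replace slot 1: 2·(24+8) − 3 = 61 → (61,24,8)

61,24,8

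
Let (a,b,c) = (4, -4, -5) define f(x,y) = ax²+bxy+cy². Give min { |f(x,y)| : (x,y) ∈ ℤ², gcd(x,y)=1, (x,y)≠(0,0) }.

descent: ρ → (-5,4,4)  [lands on river]
river: ρ → (4,4,-5)
river: ρ → (-5,6,3)
river: ρ → (3,6,-5)
closes: descent 1, river 4
min |a| on river = 3

3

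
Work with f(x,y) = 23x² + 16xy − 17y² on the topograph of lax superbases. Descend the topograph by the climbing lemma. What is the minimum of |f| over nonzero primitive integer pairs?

river: ρ → (-17,18,22)
river: ρ → (22,26,-13)
river: ρ → (-13,26,22)
river: ρ → (22,18,-17)
river: ρ → (-17,16,23)
river: ρ → (23,30,-10)
river: ρ → (-10,30,23)
river: ρ → (23,16,-17)
closes: descent 0, river 8
min |a| on river = 10

10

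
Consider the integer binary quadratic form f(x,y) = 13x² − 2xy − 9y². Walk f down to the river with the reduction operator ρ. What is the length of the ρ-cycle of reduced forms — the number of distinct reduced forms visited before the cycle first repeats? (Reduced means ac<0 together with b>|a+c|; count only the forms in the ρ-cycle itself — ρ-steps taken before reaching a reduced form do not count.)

D = 472, ⌊√D⌋ = 21
descent: ρ → (-9,20,2)  [lands on river]
river: ρ → (2,20,-9)
river: ρ → (-9,16,6)
river: ρ → (6,20,-3)
river: ρ → (-3,16,18)
river: ρ → (18,20,-1)
river: ρ → (-1,20,18)
river: ρ → (18,16,-3)
river: ρ → (-3,20,6)
river: ρ → (6,16,-9)
ρ-cycle length = 10 (tail of 1 descent step not counted)

10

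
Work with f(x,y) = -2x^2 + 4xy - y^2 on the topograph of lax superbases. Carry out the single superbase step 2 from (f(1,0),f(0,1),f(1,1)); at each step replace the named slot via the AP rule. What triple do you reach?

start (-2,-1,1) = (f(1,0),f(0,1),f(1,1))
replace slot 2: 2·((-2)+1) − (-1) = -1 → (-2,-1,1)

-2,-1,1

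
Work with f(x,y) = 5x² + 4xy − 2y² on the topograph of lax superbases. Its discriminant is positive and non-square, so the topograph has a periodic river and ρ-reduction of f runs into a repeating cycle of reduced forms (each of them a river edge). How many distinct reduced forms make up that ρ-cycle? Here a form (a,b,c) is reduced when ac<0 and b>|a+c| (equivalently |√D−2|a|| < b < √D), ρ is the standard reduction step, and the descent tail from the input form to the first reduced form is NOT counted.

D = 56, ⌊√D⌋ = 7
river: ρ → (-2,4,5)
river: ρ → (5,6,-1)
river: ρ → (-1,6,5)
river: ρ → (5,4,-2)
ρ-cycle length = 4 (tail of 0 descent steps not counted)

4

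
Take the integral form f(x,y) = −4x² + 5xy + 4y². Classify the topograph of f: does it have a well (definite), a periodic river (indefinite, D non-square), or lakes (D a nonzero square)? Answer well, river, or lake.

D = b²−4ac = 5² − 4·(-4)·4 = 89
D > 0 non-square ⇒ indefinite ⇒ periodic river

river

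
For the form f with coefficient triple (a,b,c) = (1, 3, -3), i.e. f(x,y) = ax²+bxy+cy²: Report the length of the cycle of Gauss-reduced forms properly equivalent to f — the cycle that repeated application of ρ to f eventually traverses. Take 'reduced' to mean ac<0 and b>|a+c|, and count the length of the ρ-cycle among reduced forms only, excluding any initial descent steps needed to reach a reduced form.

D = 21, ⌊√D⌋ = 4
river: ρ → (-3,3,1)
river: ρ → (1,3,-3)
ρ-cycle length = 2 (tail of 0 descent steps not counted)

2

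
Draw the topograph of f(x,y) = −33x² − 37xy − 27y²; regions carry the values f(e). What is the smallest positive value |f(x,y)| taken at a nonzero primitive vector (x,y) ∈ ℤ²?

translate: b→-29 (≡37 mod 66), so (33,37,27)→(33,-29,23)
flip: (33,-29,23)→(23,29,33)
translate: b→-17 (≡29 mod 46), so (23,29,33)→(23,-17,27)
reduced (well bottom): (23,-17,27) with a≤c, −a<b≤a
well minimum |f| = |-23| = 23 (negative-definite)

23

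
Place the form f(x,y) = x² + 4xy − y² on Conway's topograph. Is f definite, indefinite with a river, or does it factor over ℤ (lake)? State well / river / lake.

D = b²−4ac = 4² − 4·1·(-1) = 20
D > 0 non-square ⇒ indefinite ⇒ periodic river

river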